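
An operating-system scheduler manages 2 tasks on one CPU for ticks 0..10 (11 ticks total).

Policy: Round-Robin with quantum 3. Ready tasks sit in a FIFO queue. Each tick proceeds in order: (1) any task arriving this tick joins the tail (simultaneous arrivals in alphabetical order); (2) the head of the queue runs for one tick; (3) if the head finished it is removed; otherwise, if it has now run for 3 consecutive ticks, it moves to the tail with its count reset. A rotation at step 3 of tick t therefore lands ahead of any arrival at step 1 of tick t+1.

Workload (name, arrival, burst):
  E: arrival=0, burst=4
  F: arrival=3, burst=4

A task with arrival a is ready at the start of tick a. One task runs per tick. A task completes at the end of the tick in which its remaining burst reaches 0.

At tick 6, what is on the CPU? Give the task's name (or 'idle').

t=0: queue=[E] q_used=0 → run E
t=1: queue=[E] q_used=1 → run E
t=2: queue=[E] q_used=2 → run E
t=3: queue=[E,F] q_used=0 → run E
t=4: queue=[F] q_used=0 → run F
t=5: queue=[F] q_used=1 → run F
t=6: queue=[F] q_used=2 → run F
t=7: queue=[F] q_used=0 → run F
t=8: (idle)
t=9: (idle)
t=10: (idle)

running at tick 6 = F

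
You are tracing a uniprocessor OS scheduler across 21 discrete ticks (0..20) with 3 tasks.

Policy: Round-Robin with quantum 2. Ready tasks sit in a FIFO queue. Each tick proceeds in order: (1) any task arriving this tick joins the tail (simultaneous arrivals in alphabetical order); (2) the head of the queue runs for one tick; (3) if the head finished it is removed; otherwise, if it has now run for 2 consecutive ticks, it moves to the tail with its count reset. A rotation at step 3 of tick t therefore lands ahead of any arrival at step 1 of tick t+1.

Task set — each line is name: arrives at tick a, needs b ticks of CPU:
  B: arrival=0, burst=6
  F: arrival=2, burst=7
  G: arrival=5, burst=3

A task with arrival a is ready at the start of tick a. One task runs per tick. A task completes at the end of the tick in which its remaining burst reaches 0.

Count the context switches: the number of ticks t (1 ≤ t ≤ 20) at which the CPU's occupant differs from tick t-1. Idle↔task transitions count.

t=0: queue=[B] q_used=0 → run B
t=1: queue=[B] q_used=1 → run B
t=2: queue=[B,F] q_used=0 → run B
t=3: queue=[B,F] q_used=1 → run B
t=4: queue=[F,B] q_used=0 → run F
t=5: queue=[F,B,G] q_used=1 → run F
t=6: queue=[B,G,F] q_used=0 → run B
t=7: queue=[B,G,F] q_used=1 → run B
t=8: queue=[G,F] q_used=0 → run G
t=9: queue=[G,F] q_used=1 → run G
t=10: queue=[F,G] q_used=0 → run F
t=11: queue=[F,G] q_used=1 → run F
t=12: queue=[G,F] q_used=0 → run G
t=13: queue=[F] q_used=0 → run F
t=14: queue=[F] q_used=1 → run F
t=15: queue=[F] q_used=0 → run F
t=16: (idle)
t=17: (idle)
t=18: (idle)
t=19: (idle)
t=20: (idle)

context switches = 7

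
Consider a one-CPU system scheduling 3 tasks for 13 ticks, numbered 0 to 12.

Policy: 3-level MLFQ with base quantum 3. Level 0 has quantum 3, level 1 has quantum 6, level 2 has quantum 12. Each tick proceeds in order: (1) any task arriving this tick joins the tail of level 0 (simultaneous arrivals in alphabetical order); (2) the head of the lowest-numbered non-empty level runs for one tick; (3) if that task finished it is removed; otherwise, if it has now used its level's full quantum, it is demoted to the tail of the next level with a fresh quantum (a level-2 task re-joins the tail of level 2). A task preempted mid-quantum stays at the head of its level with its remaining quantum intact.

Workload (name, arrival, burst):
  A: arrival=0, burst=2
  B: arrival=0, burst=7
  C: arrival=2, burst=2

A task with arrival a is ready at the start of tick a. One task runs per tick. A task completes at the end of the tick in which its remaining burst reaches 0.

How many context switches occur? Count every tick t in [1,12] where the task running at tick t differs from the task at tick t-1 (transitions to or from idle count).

context switches = 4

t=0: L0/L1/L2 = AB/-/- → run A
t=1: L0/L1/L2 = AB/-/- → run A
t=2: L0/L1/L2 = BC/-/- → run B
t=3: L0/L1/L2 = BC/-/- → run B
t=4: L0/L1/L2 = BC/-/- → run B
t=5: L0/L1/L2 = C/B/- → run C
t=6: L0/L1/L2 = C/B/- → run C
t=7: L0/L1/L2 = -/B/- → run B
t=8: L0/L1/L2 = -/B/- → run B
t=9: L0/L1/L2 = -/B/- → run B
t=10: L0/L1/L2 = -/B/- → run B
t=11: (idle)
t=12: (idle)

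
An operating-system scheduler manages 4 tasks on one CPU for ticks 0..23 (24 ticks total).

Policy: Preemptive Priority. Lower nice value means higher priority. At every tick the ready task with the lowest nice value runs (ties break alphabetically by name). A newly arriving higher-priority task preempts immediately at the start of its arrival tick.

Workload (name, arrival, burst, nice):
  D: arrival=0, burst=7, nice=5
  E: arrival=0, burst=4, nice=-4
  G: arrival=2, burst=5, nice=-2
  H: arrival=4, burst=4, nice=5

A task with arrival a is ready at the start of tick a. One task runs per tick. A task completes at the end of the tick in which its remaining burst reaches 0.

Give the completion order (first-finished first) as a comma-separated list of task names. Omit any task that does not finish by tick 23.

completion order = E, G, D, H

t=0: ready={D,E} → run E
t=1: ready={D,E} → run E
t=2: ready={D,E,G} → run E
t=3: ready={D,E,G} → run E
t=4: ready={D,G,H} → run G
t=5: ready={D,G,H} → run G
t=6: ready={D,G,H} → run G
t=7: ready={D,G,H} → run G
t=8: ready={D,G,H} → run G
t=9: ready={D,H} → run D
t=10: ready={D,H} → run D
t=11: ready={D,H} → run D
t=12: ready={D,H} → run D
t=13: ready={D,H} → run D
t=14: ready={D,H} → run D
t=15: ready={D,H} → run D
t=16: ready={H} → run H
t=17: ready={H} → run H
t=18: ready={H} → run H
t=19: ready={H} → run H
t=20: (idle)
t=21: (idle)
t=22: (idle)
t=23: (idle)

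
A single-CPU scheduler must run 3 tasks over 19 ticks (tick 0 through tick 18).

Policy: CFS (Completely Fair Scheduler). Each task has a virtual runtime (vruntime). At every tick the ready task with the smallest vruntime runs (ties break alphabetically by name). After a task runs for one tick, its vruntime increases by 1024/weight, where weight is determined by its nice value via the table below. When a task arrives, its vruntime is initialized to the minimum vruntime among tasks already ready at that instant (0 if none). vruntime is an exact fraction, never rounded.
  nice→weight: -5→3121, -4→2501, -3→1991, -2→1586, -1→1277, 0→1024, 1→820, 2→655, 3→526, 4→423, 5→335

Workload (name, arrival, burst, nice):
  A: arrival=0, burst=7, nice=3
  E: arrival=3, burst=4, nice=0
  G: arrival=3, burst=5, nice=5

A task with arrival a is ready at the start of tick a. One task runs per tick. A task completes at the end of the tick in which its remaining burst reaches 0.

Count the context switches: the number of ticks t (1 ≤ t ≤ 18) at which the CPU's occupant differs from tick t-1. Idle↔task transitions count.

context switches = 9

t=0: vr[A=0] → run A
t=1: vr[A=512/263] → run A
t=2: vr[A=1024/263] → run A
t=3: vr[A=1536/263 E=1536/263 G=1536/263] → run A
t=4: vr[A=2048/263 E=1536/263 G=1536/263] → run E
t=5: vr[A=2048/263 E=1799/263 G=1536/263] → run G
t=6: vr[A=2048/263 E=1799/263 G=783872/88105] → run E
t=7: vr[A=2048/263 E=2062/263 G=783872/88105] → run A
t=8: vr[A=2560/263 E=2062/263 G=783872/88105] → run E
t=9: vr[A=2560/263 E=2325/263 G=783872/88105] → run E
t=10: vr[A=2560/263 G=783872/88105] → run G
t=11: vr[A=2560/263 G=1053184/88105] → run A
t=12: vr[A=3072/263 G=1053184/88105] → run A
t=13: vr[G=1053184/88105] → run G
t=14: vr[G=1322496/88105] → run G
t=15: vr[G=1591808/88105] → run G
t=16: (idle)
t=17: (idle)
t=18: (idle)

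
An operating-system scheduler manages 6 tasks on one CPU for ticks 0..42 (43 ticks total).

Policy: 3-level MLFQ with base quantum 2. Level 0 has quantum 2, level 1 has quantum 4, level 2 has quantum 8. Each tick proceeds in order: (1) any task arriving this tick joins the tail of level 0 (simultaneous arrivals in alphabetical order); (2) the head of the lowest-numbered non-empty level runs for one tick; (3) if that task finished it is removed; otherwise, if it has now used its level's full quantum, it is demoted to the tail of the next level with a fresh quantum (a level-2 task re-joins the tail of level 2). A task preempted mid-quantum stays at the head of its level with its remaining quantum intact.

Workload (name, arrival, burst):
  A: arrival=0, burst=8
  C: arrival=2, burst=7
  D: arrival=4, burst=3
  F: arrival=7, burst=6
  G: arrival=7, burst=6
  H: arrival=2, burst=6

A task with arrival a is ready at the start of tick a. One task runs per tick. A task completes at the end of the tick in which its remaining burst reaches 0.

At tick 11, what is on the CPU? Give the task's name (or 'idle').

t=0: L0/L1/L2 = A/-/- → run A
t=1: L0/L1/L2 = A/-/- → run A
t=2: L0/L1/L2 = CH/A/- → run C
t=3: L0/L1/L2 = CH/A/- → run C
t=4: L0/L1/L2 = HD/AC/- → run H
t=5: L0/L1/L2 = HD/AC/- → run H
t=6: L0/L1/L2 = D/ACH/- → run D
t=7: L0/L1/L2 = DFG/ACH/- → run D
t=8: L0/L1/L2 = FG/ACHD/- → run F
t=9: L0/L1/L2 = FG/ACHD/- → run F
t=10: L0/L1/L2 = G/ACHDF/- → run G
t=11: L0/L1/L2 = G/ACHDF/- → run G
t=12: L0/L1/L2 = -/ACHDFG/- → run A
t=13: L0/L1/L2 = -/ACHDFG/- → run A
t=14: L0/L1/L2 = -/ACHDFG/- → run A
t=15: L0/L1/L2 = -/ACHDFG/- → run A
t=16: L0/L1/L2 = -/CHDFG/A → run C
t=17: L0/L1/L2 = -/CHDFG/A → run C
t=18: L0/L1/L2 = -/CHDFG/A → run C
t=19: L0/L1/L2 = -/CHDFG/A → run C
t=20: L0/L1/L2 = -/HDFG/AC → run H
t=21: L0/L1/L2 = -/HDFG/AC → run H
t=22: L0/L1/L2 = -/HDFG/AC → run H
t=23: L0/L1/L2 = -/HDFG/AC → run H
t=24: L0/L1/L2 = -/DFG/AC → run D
t=25: L0/L1/L2 = -/FG/AC → run F
t=26: L0/L1/L2 = -/FG/AC → run F
t=27: L0/L1/L2 = -/FG/AC → run F
t=28: L0/L1/L2 = -/FG/AC → run F
t=29: L0/L1/L2 = -/G/AC → run G
t=30: L0/L1/L2 = -/G/AC → run G
t=31: L0/L1/L2 = -/G/AC → run G
t=32: L0/L1/L2 = -/G/AC → run G
t=33: L0/L1/L2 = -/-/AC → run A
t=34: L0/L1/L2 = -/-/AC → run A
t=35: L0/L1/L2 = -/-/C → run C
t=36: (idle)
t=37: (idle)
t=38: (idle)
t=39: (idle)
t=40: (idle)
t=41: (idle)
t=42: (idle)

running at tick 11 = G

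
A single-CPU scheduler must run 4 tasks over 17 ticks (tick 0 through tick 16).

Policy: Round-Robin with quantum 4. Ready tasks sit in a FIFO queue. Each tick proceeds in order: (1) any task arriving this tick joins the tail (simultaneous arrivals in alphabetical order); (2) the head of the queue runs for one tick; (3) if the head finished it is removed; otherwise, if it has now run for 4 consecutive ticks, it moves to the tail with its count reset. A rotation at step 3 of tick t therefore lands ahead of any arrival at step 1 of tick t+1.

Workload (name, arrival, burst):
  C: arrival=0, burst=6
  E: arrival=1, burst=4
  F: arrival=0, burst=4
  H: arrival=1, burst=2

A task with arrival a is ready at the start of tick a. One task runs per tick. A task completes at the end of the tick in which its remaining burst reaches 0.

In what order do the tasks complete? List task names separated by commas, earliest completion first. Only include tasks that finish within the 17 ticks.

completion order = F, E, H, C

t=0: queue=[C,F] q_used=0 → run C
t=1: queue=[C,F,E,H] q_used=1 → run C
t=2: queue=[C,F,E,H] q_used=2 → run C
t=3: queue=[C,F,E,H] q_used=3 → run C
t=4: queue=[F,E,H,C] q_used=0 → run F
t=5: queue=[F,E,H,C] q_used=1 → run F
t=6: queue=[F,E,H,C] q_used=2 → run F
t=7: queue=[F,E,H,C] q_used=3 → run F
t=8: queue=[E,H,C] q_used=0 → run E
t=9: queue=[E,H,C] q_used=1 → run E
t=10: queue=[E,H,C] q_used=2 → run E
t=11: queue=[E,H,C] q_used=3 → run E
t=12: queue=[H,C] q_used=0 → run H
t=13: queue=[H,C] q_used=1 → run H
t=14: queue=[C] q_used=0 → run C
t=15: queue=[C] q_used=1 → run C
t=16: (idle)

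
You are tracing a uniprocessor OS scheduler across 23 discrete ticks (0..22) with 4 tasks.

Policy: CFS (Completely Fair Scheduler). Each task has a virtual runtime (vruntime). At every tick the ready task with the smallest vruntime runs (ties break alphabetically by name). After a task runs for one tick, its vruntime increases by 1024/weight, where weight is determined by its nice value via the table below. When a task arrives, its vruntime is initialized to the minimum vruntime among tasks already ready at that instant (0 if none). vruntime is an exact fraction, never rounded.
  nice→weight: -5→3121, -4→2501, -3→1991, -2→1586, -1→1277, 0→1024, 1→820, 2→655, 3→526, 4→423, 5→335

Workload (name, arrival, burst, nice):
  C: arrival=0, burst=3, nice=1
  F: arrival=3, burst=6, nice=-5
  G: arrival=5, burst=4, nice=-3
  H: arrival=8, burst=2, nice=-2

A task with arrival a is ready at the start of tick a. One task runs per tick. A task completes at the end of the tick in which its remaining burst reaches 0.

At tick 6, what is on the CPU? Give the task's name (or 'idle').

running at tick 6 = G

t=0: vr[C=0] → run C
t=1: vr[C=256/205] → run C
t=2: vr[C=512/205] → run C
t=3: vr[F=0] → run F
t=4: vr[F=1024/3121] → run F
t=5: vr[F=2048/3121 G=2048/3121] → run F
t=6: vr[F=3072/3121 G=2048/3121] → run G
t=7: vr[F=3072/3121 G=7273472/6213911] → run F
t=8: vr[F=4096/3121 G=7273472/6213911 H=7273472/6213911] → run G
t=9: vr[F=4096/3121 G=10469376/6213911 H=7273472/6213911] → run H
t=10: vr[F=4096/3121 G=10469376/6213911 H=8949385728/4927631423] → run F
t=11: vr[F=5120/3121 G=10469376/6213911 H=8949385728/4927631423] → run F
t=12: vr[G=10469376/6213911 H=8949385728/4927631423] → run G
t=13: vr[G=13665280/6213911 H=8949385728/4927631423] → run H
t=14: vr[G=13665280/6213911] → run G
t=15: (idle)
t=16: (idle)
t=17: (idle)
t=18: (idle)
t=19: (idle)
t=20: (idle)
t=21: (idle)
t=22: (idle)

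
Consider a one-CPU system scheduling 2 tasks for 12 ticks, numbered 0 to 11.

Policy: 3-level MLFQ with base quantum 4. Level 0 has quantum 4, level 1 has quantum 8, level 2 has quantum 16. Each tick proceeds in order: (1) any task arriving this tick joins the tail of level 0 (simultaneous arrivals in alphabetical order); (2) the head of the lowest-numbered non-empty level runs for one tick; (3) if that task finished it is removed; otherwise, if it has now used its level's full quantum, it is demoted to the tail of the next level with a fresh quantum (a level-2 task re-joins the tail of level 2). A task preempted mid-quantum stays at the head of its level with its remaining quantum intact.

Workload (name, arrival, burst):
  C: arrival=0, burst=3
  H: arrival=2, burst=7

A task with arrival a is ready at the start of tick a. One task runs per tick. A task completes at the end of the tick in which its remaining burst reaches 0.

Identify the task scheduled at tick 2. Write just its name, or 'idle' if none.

running at tick 2 = C

t=0: L0/L1/L2 = C/-/- → run C
t=1: L0/L1/L2 = C/-/- → run C
t=2: L0/L1/L2 = CH/-/- → run C
t=3: L0/L1/L2 = H/-/- → run H
t=4: L0/L1/L2 = H/-/- → run H
t=5: L0/L1/L2 = H/-/- → run H
t=6: L0/L1/L2 = H/-/- → run H
t=7: L0/L1/L2 = -/H/- → run H
t=8: L0/L1/L2 = -/H/- → run H
t=9: L0/L1/L2 = -/H/- → run H
t=10: (idle)
t=11: (idle)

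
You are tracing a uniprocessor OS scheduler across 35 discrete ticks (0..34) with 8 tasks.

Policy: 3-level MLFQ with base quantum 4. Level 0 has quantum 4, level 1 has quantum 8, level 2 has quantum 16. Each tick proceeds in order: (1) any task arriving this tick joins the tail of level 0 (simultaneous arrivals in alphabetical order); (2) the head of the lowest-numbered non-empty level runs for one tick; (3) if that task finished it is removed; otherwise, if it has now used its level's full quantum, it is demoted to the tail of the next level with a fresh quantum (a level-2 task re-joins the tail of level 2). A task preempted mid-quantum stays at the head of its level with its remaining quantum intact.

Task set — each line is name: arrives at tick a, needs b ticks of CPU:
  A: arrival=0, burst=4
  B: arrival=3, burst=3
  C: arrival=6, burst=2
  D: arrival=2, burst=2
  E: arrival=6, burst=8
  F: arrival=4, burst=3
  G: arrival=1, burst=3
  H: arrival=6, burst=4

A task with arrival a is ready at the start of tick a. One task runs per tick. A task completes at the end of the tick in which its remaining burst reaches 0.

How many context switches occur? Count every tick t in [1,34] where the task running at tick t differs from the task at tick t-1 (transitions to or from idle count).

context switches = 9

t=0: L0/L1/L2 = A/-/- → run A
t=1: L0/L1/L2 = AG/-/- → run A
t=2: L0/L1/L2 = AGD/-/- → run A
t=3: L0/L1/L2 = AGDB/-/- → run A
t=4: L0/L1/L2 = GDBF/-/- → run G
t=5: L0/L1/L2 = GDBF/-/- → run G
t=6: L0/L1/L2 = GDBFCEH/-/- → run G
t=7: L0/L1/L2 = DBFCEH/-/- → run D
t=8: L0/L1/L2 = DBFCEH/-/- → run D
t=9: L0/L1/L2 = BFCEH/-/- → run B
t=10: L0/L1/L2 = BFCEH/-/- → run B
t=11: L0/L1/L2 = BFCEH/-/- → run B
t=12: L0/L1/L2 = FCEH/-/- → run F
t=13: L0/L1/L2 = FCEH/-/- → run F
t=14: L0/L1/L2 = FCEH/-/- → run F
t=15: L0/L1/L2 = CEH/-/- → run C
t=16: L0/L1/L2 = CEH/-/- → run C
t=17: L0/L1/L2 = EH/-/- → run E
t=18: L0/L1/L2 = EH/-/- → run E
t=19: L0/L1/L2 = EH/-/- → run E
t=20: L0/L1/L2 = EH/-/- → run E
t=21: L0/L1/L2 = H/E/- → run H
t=22: L0/L1/L2 = H/E/- → run H
t=23: L0/L1/L2 = H/E/- → run H
t=24: L0/L1/L2 = H/E/- → run H
t=25: L0/L1/L2 = -/E/- → run E
t=26: L0/L1/L2 = -/E/- → run E
t=27: L0/L1/L2 = -/E/- → run E
t=28: L0/L1/L2 = -/E/- → run E
t=29: (idle)
t=30: (idle)
t=31: (idle)
t=32: (idle)
t=33: (idle)
t=34: (idle)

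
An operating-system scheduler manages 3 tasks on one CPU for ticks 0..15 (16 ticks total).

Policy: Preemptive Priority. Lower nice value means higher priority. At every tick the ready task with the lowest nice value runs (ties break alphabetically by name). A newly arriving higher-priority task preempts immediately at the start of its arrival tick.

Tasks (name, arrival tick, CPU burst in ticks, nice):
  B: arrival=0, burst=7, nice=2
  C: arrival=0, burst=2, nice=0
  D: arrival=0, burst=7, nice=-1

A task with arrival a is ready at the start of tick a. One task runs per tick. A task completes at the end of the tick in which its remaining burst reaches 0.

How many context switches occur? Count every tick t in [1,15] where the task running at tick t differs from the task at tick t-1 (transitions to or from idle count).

context switches = 2

t=0: ready={B,C,D} → run D
t=1: ready={B,C,D} → run D
t=2: ready={B,C,D} → run D
t=3: ready={B,C,D} → run D
t=4: ready={B,C,D} → run D
t=5: ready={B,C,D} → run D
t=6: ready={B,C,D} → run D
t=7: ready={B,C} → run C
t=8: ready={B,C} → run C
t=9: ready={B} → run B
t=10: ready={B} → run B
t=11: ready={B} → run B
t=12: ready={B} → run B
t=13: ready={B} → run B
t=14: ready={B} → run B
t=15: ready={B} → run B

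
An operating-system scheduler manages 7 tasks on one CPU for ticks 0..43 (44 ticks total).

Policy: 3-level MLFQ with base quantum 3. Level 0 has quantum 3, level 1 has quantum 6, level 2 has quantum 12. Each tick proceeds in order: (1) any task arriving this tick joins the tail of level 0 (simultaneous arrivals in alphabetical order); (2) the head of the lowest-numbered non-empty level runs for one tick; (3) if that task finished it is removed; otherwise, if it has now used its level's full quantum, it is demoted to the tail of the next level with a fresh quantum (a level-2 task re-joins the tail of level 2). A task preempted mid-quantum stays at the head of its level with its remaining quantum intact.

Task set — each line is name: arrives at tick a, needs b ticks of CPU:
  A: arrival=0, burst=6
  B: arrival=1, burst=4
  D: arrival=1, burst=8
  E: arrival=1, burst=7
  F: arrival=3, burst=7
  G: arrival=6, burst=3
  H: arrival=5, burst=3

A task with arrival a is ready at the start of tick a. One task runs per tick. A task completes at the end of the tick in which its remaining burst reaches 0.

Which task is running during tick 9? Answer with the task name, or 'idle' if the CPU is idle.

running at tick 9 = E

t=0: L0/L1/L2 = A/-/- → run A
t=1: L0/L1/L2 = ABDE/-/- → run A
t=2: L0/L1/L2 = ABDE/-/- → run A
t=3: L0/L1/L2 = BDEF/A/- → run B
t=4: L0/L1/L2 = BDEF/A/- → run B
t=5: L0/L1/L2 = BDEFH/A/- → run B
t=6: L0/L1/L2 = DEFHG/AB/- → run D
t=7: L0/L1/L2 = DEFHG/AB/- → run D
t=8: L0/L1/L2 = DEFHG/AB/- → run D
t=9: L0/L1/L2 = EFHG/ABD/- → run E
t=10: L0/L1/L2 = EFHG/ABD/- → run E
t=11: L0/L1/L2 = EFHG/ABD/- → run E
t=12: L0/L1/L2 = FHG/ABDE/- → run F
t=13: L0/L1/L2 = FHG/ABDE/- → run F
t=14: L0/L1/L2 = FHG/ABDE/- → run F
t=15: L0/L1/L2 = HG/ABDEF/- → run H
t=16: L0/L1/L2 = HG/ABDEF/- → run H
t=17: L0/L1/L2 = HG/ABDEF/- → run H
t=18: L0/L1/L2 = G/ABDEF/- → run G
t=19: L0/L1/L2 = G/ABDEF/- → run G
t=20: L0/L1/L2 = G/ABDEF/- → run G
t=21: L0/L1/L2 = -/ABDEF/- → run A
t=22: L0/L1/L2 = -/ABDEF/- → run A
t=23: L0/L1/L2 = -/ABDEF/- → run A
t=24: L0/L1/L2 = -/BDEF/- → run B
t=25: L0/L1/L2 = -/DEF/- → run D
t=26: L0/L1/L2 = -/DEF/- → run D
t=27: L0/L1/L2 = -/DEF/- → run D
t=28: L0/L1/L2 = -/DEF/- → run D
t=29: L0/L1/L2 = -/DEF/- → run D
t=30: L0/L1/L2 = -/EF/- → run E
t=31: L0/L1/L2 = -/EF/- → run E
t=32: L0/L1/L2 = -/EF/- → run E
t=33: L0/L1/L2 = -/EF/- → run E
t=34: L0/L1/L2 = -/F/- → run F
t=35: L0/L1/L2 = -/F/- → run F
t=36: L0/L1/L2 = -/F/- → run F
t=37: L0/L1/L2 = -/F/- → run F
t=38: (idle)
t=39: (idle)
t=40: (idle)
t=41: (idle)
t=42: (idle)
t=43: (idle)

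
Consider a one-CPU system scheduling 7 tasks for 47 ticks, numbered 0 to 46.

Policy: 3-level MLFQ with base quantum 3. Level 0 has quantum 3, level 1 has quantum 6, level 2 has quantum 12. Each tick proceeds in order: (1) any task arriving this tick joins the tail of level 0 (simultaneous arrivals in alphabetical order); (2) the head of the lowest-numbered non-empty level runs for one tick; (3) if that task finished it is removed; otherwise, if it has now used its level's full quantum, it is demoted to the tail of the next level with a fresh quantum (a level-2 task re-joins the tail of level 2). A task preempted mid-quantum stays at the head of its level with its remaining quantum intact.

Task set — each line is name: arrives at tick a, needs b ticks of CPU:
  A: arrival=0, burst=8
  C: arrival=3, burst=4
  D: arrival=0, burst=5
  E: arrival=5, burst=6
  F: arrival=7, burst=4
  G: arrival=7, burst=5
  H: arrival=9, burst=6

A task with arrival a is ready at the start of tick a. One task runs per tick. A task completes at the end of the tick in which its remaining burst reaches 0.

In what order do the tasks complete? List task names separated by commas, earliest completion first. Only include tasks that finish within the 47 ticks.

completion order = A, D, C, E, F, G, H

t=0: L0/L1/L2 = AD/-/- → run A
t=1: L0/L1/L2 = AD/-/- → run A
t=2: L0/L1/L2 = AD/-/- → run A
t=3: L0/L1/L2 = DC/A/- → run D
t=4: L0/L1/L2 = DC/A/- → run D
t=5: L0/L1/L2 = DCE/A/- → run D
t=6: L0/L1/L2 = CE/AD/- → run C
t=7: L0/L1/L2 = CEFG/AD/- → run C
t=8: L0/L1/L2 = CEFG/AD/- → run C
t=9: L0/L1/L2 = EFGH/ADC/- → run E
t=10: L0/L1/L2 = EFGH/ADC/- → run E
t=11: L0/L1/L2 = EFGH/ADC/- → run E
t=12: L0/L1/L2 = FGH/ADCE/- → run F
t=13: L0/L1/L2 = FGH/ADCE/- → run F
t=14: L0/L1/L2 = FGH/ADCE/- → run F
t=15: L0/L1/L2 = GH/ADCEF/- → run G
t=16: L0/L1/L2 = GH/ADCEF/- → run G
t=17: L0/L1/L2 = GH/ADCEF/- → run G
t=18: L0/L1/L2 = H/ADCEFG/- → run H
t=19: L0/L1/L2 = H/ADCEFG/- → run H
t=20: L0/L1/L2 = H/ADCEFG/- → run H
t=21: L0/L1/L2 = -/ADCEFGH/- → run A
t=22: L0/L1/L2 = -/ADCEFGH/- → run A
t=23: L0/L1/L2 = -/ADCEFGH/- → run A
t=24: L0/L1/L2 = -/ADCEFGH/- → run A
t=25: L0/L1/L2 = -/ADCEFGH/- → run A
t=26: L0/L1/L2 = -/DCEFGH/- → run D
t=27: L0/L1/L2 = -/DCEFGH/- → run D
t=28: L0/L1/L2 = -/CEFGH/- → run C
t=29: L0/L1/L2 = -/EFGH/- → run E
t=30: L0/L1/L2 = -/EFGH/- → run E
t=31: L0/L1/L2 = -/EFGH/- → run E
t=32: L0/L1/L2 = -/FGH/- → run F
t=33: L0/L1/L2 = -/GH/- → run G
t=34: L0/L1/L2 = -/GH/- → run G
t=35: L0/L1/L2 = -/H/- → run H
t=36: L0/L1/L2 = -/H/- → run H
t=37: L0/L1/L2 = -/H/- → run H
t=38: (idle)
t=39: (idle)
t=40: (idle)
t=41: (idle)
t=42: (idle)
t=43: (idle)
t=44: (idle)
t=45: (idle)
t=46: (idle)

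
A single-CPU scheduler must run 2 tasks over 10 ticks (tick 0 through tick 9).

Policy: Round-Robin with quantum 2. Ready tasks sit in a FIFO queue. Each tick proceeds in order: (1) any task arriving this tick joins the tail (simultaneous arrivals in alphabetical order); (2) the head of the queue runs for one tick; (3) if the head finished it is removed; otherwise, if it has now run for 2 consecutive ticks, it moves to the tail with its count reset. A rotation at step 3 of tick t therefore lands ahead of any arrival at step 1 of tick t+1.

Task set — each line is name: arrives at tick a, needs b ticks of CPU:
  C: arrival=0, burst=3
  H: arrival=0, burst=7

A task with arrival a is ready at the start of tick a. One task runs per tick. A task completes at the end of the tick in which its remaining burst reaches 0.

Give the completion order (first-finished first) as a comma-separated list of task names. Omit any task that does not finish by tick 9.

t=0: queue=[C,H] q_used=0 → run C
t=1: queue=[C,H] q_used=1 → run C
t=2: queue=[H,C] q_used=0 → run H
t=3: queue=[H,C] q_used=1 → run H
t=4: queue=[C,H] q_used=0 → run C
t=5: queue=[H] q_used=0 → run H
t=6: queue=[H] q_used=1 → run H
t=7: queue=[H] q_used=0 → run H
t=8: queue=[H] q_used=1 → run H
t=9: queue=[H] q_used=0 → run H

completion order = C, H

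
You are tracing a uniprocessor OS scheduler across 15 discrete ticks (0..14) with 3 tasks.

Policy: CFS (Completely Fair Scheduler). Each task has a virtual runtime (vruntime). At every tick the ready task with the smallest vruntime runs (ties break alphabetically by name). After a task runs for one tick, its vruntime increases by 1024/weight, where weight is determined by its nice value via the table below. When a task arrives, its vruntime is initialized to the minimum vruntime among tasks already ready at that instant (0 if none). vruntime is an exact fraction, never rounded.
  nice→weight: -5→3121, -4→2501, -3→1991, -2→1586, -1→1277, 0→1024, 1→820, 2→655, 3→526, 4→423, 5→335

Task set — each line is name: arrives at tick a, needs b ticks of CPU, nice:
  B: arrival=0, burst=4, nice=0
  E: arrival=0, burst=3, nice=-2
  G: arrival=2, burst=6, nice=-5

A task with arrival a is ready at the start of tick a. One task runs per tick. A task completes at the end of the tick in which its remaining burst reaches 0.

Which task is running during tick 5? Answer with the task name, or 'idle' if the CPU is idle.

t=0: vr[B=0 E=0] → run B
t=1: vr[B=1 E=0] → run E
t=2: vr[B=1 E=512/793 G=512/793] → run E
t=3: vr[B=1 E=1024/793 G=512/793] → run G
t=4: vr[B=1 E=1024/793 G=2409984/2474953] → run G
t=5: vr[B=1 E=1024/793 G=3222016/2474953] → run B
t=6: vr[B=2 E=1024/793 G=3222016/2474953] → run E
t=7: vr[B=2 G=3222016/2474953] → run G
t=8: vr[B=2 G=4034048/2474953] → run G
t=9: vr[B=2 G=4846080/2474953] → run G
t=10: vr[B=2 G=5658112/2474953] → run B
t=11: vr[B=3 G=5658112/2474953] → run G
t=12: vr[B=3] → run B
t=13: (idle)
t=14: (idle)

running at tick 5 = B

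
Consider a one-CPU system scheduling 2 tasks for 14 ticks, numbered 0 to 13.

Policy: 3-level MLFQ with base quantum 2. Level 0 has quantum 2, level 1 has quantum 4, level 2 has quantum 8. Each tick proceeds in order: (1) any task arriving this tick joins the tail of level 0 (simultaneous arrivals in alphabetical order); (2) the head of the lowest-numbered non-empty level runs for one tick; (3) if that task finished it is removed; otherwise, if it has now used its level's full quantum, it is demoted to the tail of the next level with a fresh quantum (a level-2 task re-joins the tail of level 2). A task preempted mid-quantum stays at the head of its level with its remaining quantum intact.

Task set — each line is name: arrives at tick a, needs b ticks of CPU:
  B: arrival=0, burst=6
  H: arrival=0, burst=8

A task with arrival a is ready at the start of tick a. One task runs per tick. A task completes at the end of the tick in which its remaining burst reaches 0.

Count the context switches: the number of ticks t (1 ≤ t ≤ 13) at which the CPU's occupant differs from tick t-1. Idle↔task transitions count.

t=0: L0/L1/L2 = BH/-/- → run B
t=1: L0/L1/L2 = BH/-/- → run B
t=2: L0/L1/L2 = H/B/- → run H
t=3: L0/L1/L2 = H/B/- → run H
t=4: L0/L1/L2 = -/BH/- → run B
t=5: L0/L1/L2 = -/BH/- → run B
t=6: L0/L1/L2 = -/BH/- → run B
t=7: L0/L1/L2 = -/BH/- → run B
t=8: L0/L1/L2 = -/H/- → run H
t=9: L0/L1/L2 = -/H/- → run H
t=10: L0/L1/L2 = -/H/- → run H
t=11: L0/L1/L2 = -/H/- → run H
t=12: L0/L1/L2 = -/-/H → run H
t=13: L0/L1/L2 = -/-/H → run H

context switches = 3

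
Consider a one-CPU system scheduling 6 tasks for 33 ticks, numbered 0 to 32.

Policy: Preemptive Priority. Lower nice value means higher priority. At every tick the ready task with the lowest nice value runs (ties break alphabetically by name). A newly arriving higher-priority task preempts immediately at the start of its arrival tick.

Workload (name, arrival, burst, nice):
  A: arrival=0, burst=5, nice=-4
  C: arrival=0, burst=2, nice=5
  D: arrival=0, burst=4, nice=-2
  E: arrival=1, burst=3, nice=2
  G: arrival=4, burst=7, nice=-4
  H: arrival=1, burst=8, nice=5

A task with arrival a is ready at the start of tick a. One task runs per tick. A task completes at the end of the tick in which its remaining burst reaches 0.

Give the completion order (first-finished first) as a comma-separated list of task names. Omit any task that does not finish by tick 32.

t=0: ready={A,C,D} → run A
t=1: ready={A,C,D,E,H} → run A
t=2: ready={A,C,D,E,H} → run A
t=3: ready={A,C,D,E,H} → run A
t=4: ready={A,C,D,E,G,H} → run A
t=5: ready={C,D,E,G,H} → run G
t=6: ready={C,D,E,G,H} → run G
t=7: ready={C,D,E,G,H} → run G
t=8: ready={C,D,E,G,H} → run G
t=9: ready={C,D,E,G,H} → run G
t=10: ready={C,D,E,G,H} → run G
t=11: ready={C,D,E,G,H} → run G
t=12: ready={C,D,E,H} → run D
t=13: ready={C,D,E,H} → run D
t=14: ready={C,D,E,H} → run D
t=15: ready={C,D,E,H} → run D
t=16: ready={C,E,H} → run E
t=17: ready={C,E,H} → run E
t=18: ready={C,E,H} → run E
t=19: ready={C,H} → run C
t=20: ready={C,H} → run C
t=21: ready={H} → run H
t=22: ready={H} → run H
t=23: ready={H} → run H
t=24: ready={H} → run H
t=25: ready={H} → run H
t=26: ready={H} → run H
t=27: ready={H} → run H
t=28: ready={H} → run H
t=29: (idle)
t=30: (idle)
t=31: (idle)
t=32: (idle)

completion order = A, G, D, E, C, H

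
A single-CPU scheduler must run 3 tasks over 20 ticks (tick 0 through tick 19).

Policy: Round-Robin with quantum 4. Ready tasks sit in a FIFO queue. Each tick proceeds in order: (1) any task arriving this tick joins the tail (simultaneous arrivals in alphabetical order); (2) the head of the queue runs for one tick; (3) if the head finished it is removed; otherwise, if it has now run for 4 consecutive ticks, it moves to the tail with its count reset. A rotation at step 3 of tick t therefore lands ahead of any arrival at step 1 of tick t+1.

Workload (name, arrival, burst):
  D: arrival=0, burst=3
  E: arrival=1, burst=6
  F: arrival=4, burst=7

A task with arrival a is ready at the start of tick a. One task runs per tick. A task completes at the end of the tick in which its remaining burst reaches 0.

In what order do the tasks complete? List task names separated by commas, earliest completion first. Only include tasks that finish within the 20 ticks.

t=0: queue=[D] q_used=0 → run D
t=1: queue=[D,E] q_used=1 → run D
t=2: queue=[D,E] q_used=2 → run D
t=3: queue=[E] q_used=0 → run E
t=4: queue=[E,F] q_used=1 → run E
t=5: queue=[E,F] q_used=2 → run E
t=6: queue=[E,F] q_used=3 → run E
t=7: queue=[F,E] q_used=0 → run F
t=8: queue=[F,E] q_used=1 → run F
t=9: queue=[F,E] q_used=2 → run F
t=10: queue=[F,E] q_used=3 → run F
t=11: queue=[E,F] q_used=0 → run E
t=12: queue=[E,F] q_used=1 → run E
t=13: queue=[F] q_used=0 → run F
t=14: queue=[F] q_used=1 → run F
t=15: queue=[F] q_used=2 → run F
t=16: (idle)
t=17: (idle)
t=18: (idle)
t=19: (idle)

completion order = D, E, F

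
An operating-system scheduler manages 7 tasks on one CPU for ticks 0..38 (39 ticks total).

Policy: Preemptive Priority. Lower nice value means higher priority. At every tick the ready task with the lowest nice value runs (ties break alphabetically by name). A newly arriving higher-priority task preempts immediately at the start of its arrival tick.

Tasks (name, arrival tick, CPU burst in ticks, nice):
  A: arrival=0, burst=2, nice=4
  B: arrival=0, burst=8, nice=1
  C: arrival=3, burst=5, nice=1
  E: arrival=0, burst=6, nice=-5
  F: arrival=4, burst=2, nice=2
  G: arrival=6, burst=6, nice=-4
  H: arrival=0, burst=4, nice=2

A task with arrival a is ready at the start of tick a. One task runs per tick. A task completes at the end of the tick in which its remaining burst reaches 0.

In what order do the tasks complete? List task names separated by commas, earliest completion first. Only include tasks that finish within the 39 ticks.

t=0: ready={A,B,E,H} → run E
t=1: ready={A,B,E,H} → run E
t=2: ready={A,B,E,H} → run E
t=3: ready={A,B,C,E,H} → run E
t=4: ready={A,B,C,E,F,H} → run E
t=5: ready={A,B,C,E,F,H} → run E
t=6: ready={A,B,C,F,G,H} → run G
t=7: ready={A,B,C,F,G,H} → run G
t=8: ready={A,B,C,F,G,H} → run G
t=9: ready={A,B,C,F,G,H} → run G
t=10: ready={A,B,C,F,G,H} → run G
t=11: ready={A,B,C,F,G,H} → run G
t=12: ready={A,B,C,F,H} → run B
t=13: ready={A,B,C,F,H} → run B
t=14: ready={A,B,C,F,H} → run B
t=15: ready={A,B,C,F,H} → run B
t=16: ready={A,B,C,F,H} → run B
t=17: ready={A,B,C,F,H} → run B
t=18: ready={A,B,C,F,H} → run B
t=19: ready={A,B,C,F,H} → run B
t=20: ready={A,C,F,H} → run C
t=21: ready={A,C,F,H} → run C
t=22: ready={A,C,F,H} → run C
t=23: ready={A,C,F,H} → run C
t=24: ready={A,C,F,H} → run C
t=25: ready={A,F,H} → run F
t=26: ready={A,F,H} → run F
t=27: ready={A,H} → run H
t=28: ready={A,H} → run H
t=29: ready={A,H} → run H
t=30: ready={A,H} → run H
t=31: ready={A} → run A
t=32: ready={A} → run A
t=33: (idle)
t=34: (idle)
t=35: (idle)
t=36: (idle)
t=37: (idle)
t=38: (idle)

completion order = E, G, B, C, F, H, A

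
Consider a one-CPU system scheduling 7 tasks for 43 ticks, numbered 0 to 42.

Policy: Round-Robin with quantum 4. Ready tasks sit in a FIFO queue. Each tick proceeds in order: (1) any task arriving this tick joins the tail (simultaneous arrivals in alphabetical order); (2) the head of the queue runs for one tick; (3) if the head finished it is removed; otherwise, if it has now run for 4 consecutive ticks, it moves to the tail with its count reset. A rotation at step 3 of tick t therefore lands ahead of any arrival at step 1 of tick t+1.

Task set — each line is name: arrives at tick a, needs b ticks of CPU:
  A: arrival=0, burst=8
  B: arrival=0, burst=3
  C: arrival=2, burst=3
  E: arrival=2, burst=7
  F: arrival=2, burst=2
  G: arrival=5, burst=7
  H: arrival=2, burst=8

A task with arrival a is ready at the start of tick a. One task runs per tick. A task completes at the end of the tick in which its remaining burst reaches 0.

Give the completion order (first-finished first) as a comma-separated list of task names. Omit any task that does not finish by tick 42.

t=0: queue=[A,B] q_used=0 → run A
t=1: queue=[A,B] q_used=1 → run A
t=2: queue=[A,B,C,E,F,H] q_used=2 → run A
t=3: queue=[A,B,C,E,F,H] q_used=3 → run A
t=4: queue=[B,C,E,F,H,A] q_used=0 → run B
t=5: queue=[B,C,E,F,H,A,G] q_used=1 → run B
t=6: queue=[B,C,E,F,H,A,G] q_used=2 → run B
t=7: queue=[C,E,F,H,A,G] q_used=0 → run C
t=8: queue=[C,E,F,H,A,G] q_used=1 → run C
t=9: queue=[C,E,F,H,A,G] q_used=2 → run C
t=10: queue=[E,F,H,A,G] q_used=0 → run E
t=11: queue=[E,F,H,A,G] q_used=1 → run E
t=12: queue=[E,F,H,A,G] q_used=2 → run E
t=13: queue=[E,F,H,A,G] q_used=3 → run E
t=14: queue=[F,H,A,G,E] q_used=0 → run F
t=15: queue=[F,H,A,G,E] q_used=1 → run F
t=16: queue=[H,A,G,E] q_used=0 → run H
t=17: queue=[H,A,G,E] q_used=1 → run H
t=18: queue=[H,A,G,E] q_used=2 → run H
t=19: queue=[H,A,G,E] q_used=3 → run H
t=20: queue=[A,G,E,H] q_used=0 → run A
t=21: queue=[A,G,E,H] q_used=1 → run A
t=22: queue=[A,G,E,H] q_used=2 → run A
t=23: queue=[A,G,E,H] q_used=3 → run A
t=24: queue=[G,E,H] q_used=0 → run G
t=25: queue=[G,E,H] q_used=1 → run G
t=26: queue=[G,E,H] q_used=2 → run G
t=27: queue=[G,E,H] q_used=3 → run G
t=28: queue=[E,H,G] q_used=0 → run E
t=29: queue=[E,H,G] q_used=1 → run E
t=30: queue=[E,H,G] q_used=2 → run E
t=31: queue=[H,G] q_used=0 → run H
t=32: queue=[H,G] q_used=1 → run H
t=33: queue=[H,G] q_used=2 → run H
t=34: queue=[H,G] q_used=3 → run H
t=35: queue=[G] q_used=0 → run G
t=36: queue=[G] q_used=1 → run G
t=37: queue=[G] q_used=2 → run G
t=38: (idle)
t=39: (idle)
t=40: (idle)
t=41: (idle)
t=42: (idle)

completion order = B, C, F, A, E, H, G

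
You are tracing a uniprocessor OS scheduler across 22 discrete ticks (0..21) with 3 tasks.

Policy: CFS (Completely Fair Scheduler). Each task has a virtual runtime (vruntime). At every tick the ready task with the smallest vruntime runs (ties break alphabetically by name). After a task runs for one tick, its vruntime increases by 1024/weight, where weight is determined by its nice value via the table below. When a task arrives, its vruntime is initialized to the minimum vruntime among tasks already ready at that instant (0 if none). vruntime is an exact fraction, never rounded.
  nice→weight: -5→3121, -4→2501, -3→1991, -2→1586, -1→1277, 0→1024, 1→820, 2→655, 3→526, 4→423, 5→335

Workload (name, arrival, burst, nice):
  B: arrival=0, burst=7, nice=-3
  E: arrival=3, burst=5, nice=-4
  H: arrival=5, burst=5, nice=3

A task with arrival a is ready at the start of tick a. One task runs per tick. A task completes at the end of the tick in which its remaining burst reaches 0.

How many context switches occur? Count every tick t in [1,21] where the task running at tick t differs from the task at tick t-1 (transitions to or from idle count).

t=0: vr[B=0] → run B
t=1: vr[B=1024/1991] → run B
t=2: vr[B=2048/1991] → run B
t=3: vr[B=3072/1991 E=3072/1991] → run B
t=4: vr[B=4096/1991 E=3072/1991] → run E
t=5: vr[B=4096/1991 E=9721856/4979491 H=9721856/4979491] → run E
t=6: vr[B=4096/1991 E=11760640/4979491 H=9721856/4979491] → run H
t=7: vr[B=4096/1991 E=11760640/4979491 H=5106347520/1309606133] → run B
t=8: vr[B=5120/1991 E=11760640/4979491 H=5106347520/1309606133] → run E
t=9: vr[B=5120/1991 E=13799424/4979491 H=5106347520/1309606133] → run B
t=10: vr[B=6144/1991 E=13799424/4979491 H=5106347520/1309606133] → run E
t=11: vr[B=6144/1991 E=15838208/4979491 H=5106347520/1309606133] → run B
t=12: vr[E=15838208/4979491 H=5106347520/1309606133] → run E
t=13: vr[H=5106347520/1309606133] → run H
t=14: vr[H=7655846912/1309606133] → run H
t=15: vr[H=10205346304/1309606133] → run H
t=16: vr[H=12754845696/1309606133] → run H
t=17: (idle)
t=18: (idle)
t=19: (idle)
t=20: (idle)
t=21: (idle)

context switches = 10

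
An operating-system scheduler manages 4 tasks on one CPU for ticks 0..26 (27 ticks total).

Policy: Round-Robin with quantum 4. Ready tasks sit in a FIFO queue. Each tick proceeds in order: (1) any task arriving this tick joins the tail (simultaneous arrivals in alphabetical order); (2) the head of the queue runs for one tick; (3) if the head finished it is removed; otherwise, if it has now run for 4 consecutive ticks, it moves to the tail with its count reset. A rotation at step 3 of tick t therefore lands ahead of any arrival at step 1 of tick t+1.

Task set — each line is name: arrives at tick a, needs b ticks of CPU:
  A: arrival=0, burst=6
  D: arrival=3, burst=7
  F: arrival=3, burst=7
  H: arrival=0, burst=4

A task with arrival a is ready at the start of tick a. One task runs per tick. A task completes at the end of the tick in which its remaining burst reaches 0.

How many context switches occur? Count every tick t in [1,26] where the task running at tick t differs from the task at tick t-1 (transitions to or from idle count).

t=0: queue=[A,H] q_used=0 → run A
t=1: queue=[A,H] q_used=1 → run A
t=2: queue=[A,H] q_used=2 → run A
t=3: queue=[A,H,D,F] q_used=3 → run A
t=4: queue=[H,D,F,A] q_used=0 → run H
t=5: queue=[H,D,F,A] q_used=1 → run H
t=6: queue=[H,D,F,A] q_used=2 → run H
t=7: queue=[H,D,F,A] q_used=3 → run H
t=8: queue=[D,F,A] q_used=0 → run D
t=9: queue=[D,F,A] q_used=1 → run D
t=10: queue=[D,F,A] q_used=2 → run D
t=11: queue=[D,F,A] q_used=3 → run D
t=12: queue=[F,A,D] q_used=0 → run F
t=13: queue=[F,A,D] q_used=1 → run F
t=14: queue=[F,A,D] q_used=2 → run F
t=15: queue=[F,A,D] q_used=3 → run F
t=16: queue=[A,D,F] q_used=0 → run A
t=17: queue=[A,D,F] q_used=1 → run A
t=18: queue=[D,F] q_used=0 → run D
t=19: queue=[D,F] q_used=1 → run D
t=20: queue=[D,F] q_used=2 → run D
t=21: queue=[F] q_used=0 → run F
t=22: queue=[F] q_used=1 → run F
t=23: queue=[F] q_used=2 → run F
t=24: (idle)
t=25: (idle)
t=26: (idle)

context switches = 7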